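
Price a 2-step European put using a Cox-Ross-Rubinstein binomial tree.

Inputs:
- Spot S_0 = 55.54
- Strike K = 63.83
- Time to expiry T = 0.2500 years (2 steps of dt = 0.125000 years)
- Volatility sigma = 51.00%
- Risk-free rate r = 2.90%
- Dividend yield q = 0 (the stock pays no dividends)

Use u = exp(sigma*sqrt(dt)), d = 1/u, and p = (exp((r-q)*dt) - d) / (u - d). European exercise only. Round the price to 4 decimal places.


Answer: Price = V(0,0) = 11.2272

Derivation:
dt = T/N = 0.125000
u = exp(sigma*sqrt(dt)) = 1.197591; d = 1/u = 0.835009
p = (exp((r-q)*dt) - d) / (u - d) = 0.465060
Discount per step: exp(-r*dt) = 0.996382
Stock lattice S(k, i) with i counting down-moves:
  k=0: S(0,0) = 55.5400
  k=1: S(1,0) = 66.5142; S(1,1) = 46.3764
  k=2: S(2,0) = 79.6568; S(2,1) = 55.5400; S(2,2) = 38.7248
Terminal payoffs V(N, i) = max(K - S_T, 0):
  V(2,0) = 0.000000; V(2,1) = 8.290000; V(2,2) = 25.105246
Backward induction: V(k, i) = exp(-r*dt) * [p * V(k+1, i) + (1-p) * V(k+1, i+1)].
  V(1,0) = exp(-r*dt) * [p*0.000000 + (1-p)*8.290000] = 4.418610
  V(1,1) = exp(-r*dt) * [p*8.290000 + (1-p)*25.105246] = 17.222610
  V(0,0) = exp(-r*dt) * [p*4.418610 + (1-p)*17.222610] = 11.227215


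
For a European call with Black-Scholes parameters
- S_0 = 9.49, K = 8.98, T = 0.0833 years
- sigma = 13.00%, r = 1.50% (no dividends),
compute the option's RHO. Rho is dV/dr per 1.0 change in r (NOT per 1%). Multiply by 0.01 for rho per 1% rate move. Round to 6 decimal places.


d1 = 1.5242994982; d2 = 1.4867792370
phi(d1) = 0.1248449123; exp(-qT) = 1.0000000000; exp(-rT) = 0.9987512803
N(d2) = 0.9314634365
Rho = K*T*exp(-rT)*N(d2) = 8.9800 * 0.0833 * 0.9987512803 * 0.9314634365 = 0.695896

Answer: Rho = 0.695896


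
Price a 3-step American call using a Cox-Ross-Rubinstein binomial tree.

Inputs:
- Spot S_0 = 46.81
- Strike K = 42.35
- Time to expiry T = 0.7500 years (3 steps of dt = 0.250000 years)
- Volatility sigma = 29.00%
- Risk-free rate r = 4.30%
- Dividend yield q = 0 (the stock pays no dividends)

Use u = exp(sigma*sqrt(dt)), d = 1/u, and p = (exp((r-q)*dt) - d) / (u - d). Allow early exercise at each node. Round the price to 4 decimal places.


dt = T/N = 0.250000
u = exp(sigma*sqrt(dt)) = 1.156040; d = 1/u = 0.865022
p = (exp((r-q)*dt) - d) / (u - d) = 0.500952
Discount per step: exp(-r*dt) = 0.989308
Stock lattice S(k, i) with i counting down-moves:
  k=0: S(0,0) = 46.8100
  k=1: S(1,0) = 54.1142; S(1,1) = 40.4917
  k=2: S(2,0) = 62.5582; S(2,1) = 46.8100; S(2,2) = 35.0262
  k=3: S(3,0) = 72.3197; S(3,1) = 54.1142; S(3,2) = 40.4917; S(3,3) = 30.2985
Terminal payoffs V(N, i) = max(S_T - K, 0):
  V(3,0) = 29.969721; V(3,1) = 11.764212; V(3,2) = 0.000000; V(3,3) = 0.000000
Backward induction: V(k, i) = exp(-r*dt) * [p * V(k+1, i) + (1-p) * V(k+1, i+1)]; then take max(V_cont, immediate exercise) for American.
  V(2,0) = exp(-r*dt) * [p*29.969721 + (1-p)*11.764212] = 20.660995; exercise = 20.208171; V(2,0) = max -> 20.660995
  V(2,1) = exp(-r*dt) * [p*11.764212 + (1-p)*0.000000] = 5.830292; exercise = 4.460000; V(2,1) = max -> 5.830292
  V(2,2) = exp(-r*dt) * [p*0.000000 + (1-p)*0.000000] = 0.000000; exercise = 0.000000; V(2,2) = max -> 0.000000
  V(1,0) = exp(-r*dt) * [p*20.660995 + (1-p)*5.830292] = 13.117984; exercise = 11.764212; V(1,0) = max -> 13.117984
  V(1,1) = exp(-r*dt) * [p*5.830292 + (1-p)*0.000000] = 2.889467; exercise = 0.000000; V(1,1) = max -> 2.889467
  V(0,0) = exp(-r*dt) * [p*13.117984 + (1-p)*2.889467] = 7.927780; exercise = 4.460000; V(0,0) = max -> 7.927780

Answer: Price = V(0,0) = 7.9278


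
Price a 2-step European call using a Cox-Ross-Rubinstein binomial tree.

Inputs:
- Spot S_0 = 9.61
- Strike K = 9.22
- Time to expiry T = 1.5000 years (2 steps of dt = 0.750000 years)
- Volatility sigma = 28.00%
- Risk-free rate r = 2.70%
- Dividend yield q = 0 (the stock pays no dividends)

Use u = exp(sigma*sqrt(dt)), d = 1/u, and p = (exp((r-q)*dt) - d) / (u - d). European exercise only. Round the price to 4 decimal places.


Answer: Price = V(0,0) = 1.6089

Derivation:
dt = T/N = 0.750000
u = exp(sigma*sqrt(dt)) = 1.274415; d = 1/u = 0.784674
p = (exp((r-q)*dt) - d) / (u - d) = 0.481443
Discount per step: exp(-r*dt) = 0.979954
Stock lattice S(k, i) with i counting down-moves:
  k=0: S(0,0) = 9.6100
  k=1: S(1,0) = 12.2471; S(1,1) = 7.5407
  k=2: S(2,0) = 15.6079; S(2,1) = 9.6100; S(2,2) = 5.9170
Terminal payoffs V(N, i) = max(S_T - K, 0):
  V(2,0) = 6.387920; V(2,1) = 0.390000; V(2,2) = 0.000000
Backward induction: V(k, i) = exp(-r*dt) * [p * V(k+1, i) + (1-p) * V(k+1, i+1)].
  V(1,0) = exp(-r*dt) * [p*6.387920 + (1-p)*0.390000] = 3.211954
  V(1,1) = exp(-r*dt) * [p*0.390000 + (1-p)*0.000000] = 0.183999
  V(0,0) = exp(-r*dt) * [p*3.211954 + (1-p)*0.183999] = 1.608876


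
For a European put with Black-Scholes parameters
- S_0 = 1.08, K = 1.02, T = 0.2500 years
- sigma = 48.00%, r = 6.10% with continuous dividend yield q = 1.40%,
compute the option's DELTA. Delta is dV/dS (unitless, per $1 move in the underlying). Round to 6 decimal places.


d1 = 0.4071183910; d2 = 0.1671183910
phi(d1) = 0.3672137317; exp(-qT) = 0.9965061179; exp(-rT) = 0.9848656924
N(-d1) = 0.3419605182
Delta = -exp(-qT) * N(-d1) = -0.9965061179 * 0.3419605182 = -0.340766

Answer: Delta = -0.340766


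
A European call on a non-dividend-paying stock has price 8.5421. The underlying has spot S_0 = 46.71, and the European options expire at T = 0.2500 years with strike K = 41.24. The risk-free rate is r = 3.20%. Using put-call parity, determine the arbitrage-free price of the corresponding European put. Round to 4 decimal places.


Answer: Put price = 2.7435

Derivation:
Put-call parity: C - P = S_0 * exp(-qT) - K * exp(-rT).
S_0 * exp(-qT) = 46.7100 * 1.00000000 = 46.71000000
K * exp(-rT) = 41.2400 * 0.99203191 = 40.91139617
P = C - S*exp(-qT) + K*exp(-rT)
P = 8.5421 - 46.71000000 + 40.91139617 = 2.7435


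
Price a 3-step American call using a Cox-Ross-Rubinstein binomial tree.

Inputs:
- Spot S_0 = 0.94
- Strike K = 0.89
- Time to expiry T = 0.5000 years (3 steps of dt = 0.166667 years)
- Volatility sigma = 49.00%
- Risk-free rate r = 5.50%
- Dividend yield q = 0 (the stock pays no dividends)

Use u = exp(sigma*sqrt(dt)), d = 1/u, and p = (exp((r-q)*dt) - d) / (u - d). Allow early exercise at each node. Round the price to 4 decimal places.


dt = T/N = 0.166667
u = exp(sigma*sqrt(dt)) = 1.221454; d = 1/u = 0.818697
p = (exp((r-q)*dt) - d) / (u - d) = 0.473020
Discount per step: exp(-r*dt) = 0.990875
Stock lattice S(k, i) with i counting down-moves:
  k=0: S(0,0) = 0.9400
  k=1: S(1,0) = 1.1482; S(1,1) = 0.7696
  k=2: S(2,0) = 1.4024; S(2,1) = 0.9400; S(2,2) = 0.6300
  k=3: S(3,0) = 1.7130; S(3,1) = 1.1482; S(3,2) = 0.7696; S(3,3) = 0.5158
Terminal payoffs V(N, i) = max(S_T - K, 0):
  V(3,0) = 0.823006; V(3,1) = 0.258166; V(3,2) = 0.000000; V(3,3) = 0.000000
Backward induction: V(k, i) = exp(-r*dt) * [p * V(k+1, i) + (1-p) * V(k+1, i+1)]; then take max(V_cont, immediate exercise) for American.
  V(2,0) = exp(-r*dt) * [p*0.823006 + (1-p)*0.258166] = 0.520553; exercise = 0.512432; V(2,0) = max -> 0.520553
  V(2,1) = exp(-r*dt) * [p*0.258166 + (1-p)*0.000000] = 0.121004; exercise = 0.050000; V(2,1) = max -> 0.121004
  V(2,2) = exp(-r*dt) * [p*0.000000 + (1-p)*0.000000] = 0.000000; exercise = 0.000000; V(2,2) = max -> 0.000000
  V(1,0) = exp(-r*dt) * [p*0.520553 + (1-p)*0.121004] = 0.307170; exercise = 0.258166; V(1,0) = max -> 0.307170
  V(1,1) = exp(-r*dt) * [p*0.121004 + (1-p)*0.000000] = 0.056715; exercise = 0.000000; V(1,1) = max -> 0.056715
  V(0,0) = exp(-r*dt) * [p*0.307170 + (1-p)*0.056715] = 0.173587; exercise = 0.050000; V(0,0) = max -> 0.173587

Answer: Price = V(0,0) = 0.1736


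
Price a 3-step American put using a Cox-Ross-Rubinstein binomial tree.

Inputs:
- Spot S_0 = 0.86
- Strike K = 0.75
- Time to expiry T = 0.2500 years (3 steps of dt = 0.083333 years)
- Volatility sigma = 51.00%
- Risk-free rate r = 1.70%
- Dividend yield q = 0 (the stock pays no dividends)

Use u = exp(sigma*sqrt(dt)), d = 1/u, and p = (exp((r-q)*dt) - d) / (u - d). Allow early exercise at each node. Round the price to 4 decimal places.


Answer: Price = V(0,0) = 0.0329

Derivation:
dt = T/N = 0.083333
u = exp(sigma*sqrt(dt)) = 1.158614; d = 1/u = 0.863100
p = (exp((r-q)*dt) - d) / (u - d) = 0.468058
Discount per step: exp(-r*dt) = 0.998584
Stock lattice S(k, i) with i counting down-moves:
  k=0: S(0,0) = 0.8600
  k=1: S(1,0) = 0.9964; S(1,1) = 0.7423
  k=2: S(2,0) = 1.1545; S(2,1) = 0.8600; S(2,2) = 0.6407
  k=3: S(3,0) = 1.3376; S(3,1) = 0.9964; S(3,2) = 0.7423; S(3,3) = 0.5529
Terminal payoffs V(N, i) = max(K - S_T, 0):
  V(3,0) = 0.000000; V(3,1) = 0.000000; V(3,2) = 0.007734; V(3,3) = 0.197055
Backward induction: V(k, i) = exp(-r*dt) * [p * V(k+1, i) + (1-p) * V(k+1, i+1)]; then take max(V_cont, immediate exercise) for American.
  V(2,0) = exp(-r*dt) * [p*0.000000 + (1-p)*0.000000] = 0.000000; exercise = 0.000000; V(2,0) = max -> 0.000000
  V(2,1) = exp(-r*dt) * [p*0.000000 + (1-p)*0.007734] = 0.004108; exercise = 0.000000; V(2,1) = max -> 0.004108
  V(2,2) = exp(-r*dt) * [p*0.007734 + (1-p)*0.197055] = 0.108288; exercise = 0.109350; V(2,2) = max -> 0.109350
  V(1,0) = exp(-r*dt) * [p*0.000000 + (1-p)*0.004108] = 0.002182; exercise = 0.000000; V(1,0) = max -> 0.002182
  V(1,1) = exp(-r*dt) * [p*0.004108 + (1-p)*0.109350] = 0.060005; exercise = 0.007734; V(1,1) = max -> 0.060005
  V(0,0) = exp(-r*dt) * [p*0.002182 + (1-p)*0.060005] = 0.032894; exercise = 0.000000; V(0,0) = max -> 0.032894


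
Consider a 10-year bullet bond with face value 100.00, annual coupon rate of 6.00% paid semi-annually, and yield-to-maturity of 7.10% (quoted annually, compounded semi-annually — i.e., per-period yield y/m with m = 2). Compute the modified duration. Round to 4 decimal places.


Coupon per period c = face * coupon_rate / m = 3.000000
Periods per year m = 2; per-period yield y/m = 0.035500
Number of cashflows N = 20
Cashflows (t years, CF_t, discount factor 1/(1+y/m)^(m*t), PV):
  t = 0.5000: CF_t = 3.000000, DF = 0.965717, PV = 2.897151
  t = 1.0000: CF_t = 3.000000, DF = 0.932609, PV = 2.797828
  t = 1.5000: CF_t = 3.000000, DF = 0.900637, PV = 2.701910
  t = 2.0000: CF_t = 3.000000, DF = 0.869760, PV = 2.609281
  t = 2.5000: CF_t = 3.000000, DF = 0.839942, PV = 2.519827
  t = 3.0000: CF_t = 3.000000, DF = 0.811147, PV = 2.433440
  t = 3.5000: CF_t = 3.000000, DF = 0.783338, PV = 2.350014
  t = 4.0000: CF_t = 3.000000, DF = 0.756483, PV = 2.269449
  t = 4.5000: CF_t = 3.000000, DF = 0.730549, PV = 2.191646
  t = 5.0000: CF_t = 3.000000, DF = 0.705503, PV = 2.116510
  t = 5.5000: CF_t = 3.000000, DF = 0.681316, PV = 2.043949
  t = 6.0000: CF_t = 3.000000, DF = 0.657959, PV = 1.973877
  t = 6.5000: CF_t = 3.000000, DF = 0.635402, PV = 1.906206
  t = 7.0000: CF_t = 3.000000, DF = 0.613619, PV = 1.840856
  t = 7.5000: CF_t = 3.000000, DF = 0.592582, PV = 1.777746
  t = 8.0000: CF_t = 3.000000, DF = 0.572267, PV = 1.716800
  t = 8.5000: CF_t = 3.000000, DF = 0.552648, PV = 1.657943
  t = 9.0000: CF_t = 3.000000, DF = 0.533701, PV = 1.601103
  t = 9.5000: CF_t = 3.000000, DF = 0.515404, PV = 1.546213
  t = 10.0000: CF_t = 103.000000, DF = 0.497735, PV = 51.266676
Price P = sum_t PV_t = 92.218425
First compute Macaulay numerator sum_t t * PV_t:
  t * PV_t at t = 0.5000: 1.448576
  t * PV_t at t = 1.0000: 2.797828
  t * PV_t at t = 1.5000: 4.052866
  t * PV_t at t = 2.0000: 5.218562
  t * PV_t at t = 2.5000: 6.299568
  t * PV_t at t = 3.0000: 7.300320
  t * PV_t at t = 3.5000: 8.225051
  t * PV_t at t = 4.0000: 9.077796
  t * PV_t at t = 4.5000: 9.862405
  t * PV_t at t = 5.0000: 10.582548
  t * PV_t at t = 5.5000: 11.241721
  t * PV_t at t = 6.0000: 11.843260
  t * PV_t at t = 6.5000: 12.390341
  t * PV_t at t = 7.0000: 12.885992
  t * PV_t at t = 7.5000: 13.333095
  t * PV_t at t = 8.0000: 13.734397
  t * PV_t at t = 8.5000: 14.092512
  t * PV_t at t = 9.0000: 14.409931
  t * PV_t at t = 9.5000: 14.689023
  t * PV_t at t = 10.0000: 512.666760
Macaulay duration D = 696.152551 / 92.218425 = 7.548953
Modified duration = D / (1 + y/m) = 7.548953 / (1 + 0.035500) = 7.290153

Answer: Modified duration = 7.2902


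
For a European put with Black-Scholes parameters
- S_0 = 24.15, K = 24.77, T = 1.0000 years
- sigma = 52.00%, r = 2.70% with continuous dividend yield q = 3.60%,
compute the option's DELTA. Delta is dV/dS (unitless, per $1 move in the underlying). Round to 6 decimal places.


Answer: Delta = -0.408149

Derivation:
d1 = 0.1939444935; d2 = -0.3260555065
phi(d1) = 0.3915093950; exp(-qT) = 0.9646402935; exp(-rT) = 0.9733612415
N(-d1) = 0.4231096722
Delta = -exp(-qT) * N(-d1) = -0.9646402935 * 0.4231096722 = -0.408149


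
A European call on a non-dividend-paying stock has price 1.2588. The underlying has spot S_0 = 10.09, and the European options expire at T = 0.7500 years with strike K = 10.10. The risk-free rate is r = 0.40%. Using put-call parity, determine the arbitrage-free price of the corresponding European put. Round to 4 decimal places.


Put-call parity: C - P = S_0 * exp(-qT) - K * exp(-rT).
S_0 * exp(-qT) = 10.0900 * 1.00000000 = 10.09000000
K * exp(-rT) = 10.1000 * 0.99700450 = 10.06974540
P = C - S*exp(-qT) + K*exp(-rT)
P = 1.2588 - 10.09000000 + 10.06974540 = 1.2385

Answer: Put price = 1.2385


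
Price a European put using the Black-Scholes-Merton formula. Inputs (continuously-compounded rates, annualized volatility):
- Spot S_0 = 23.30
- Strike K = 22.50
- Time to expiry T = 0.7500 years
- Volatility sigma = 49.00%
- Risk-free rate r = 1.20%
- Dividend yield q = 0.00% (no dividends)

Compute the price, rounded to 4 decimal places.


d1 = (ln(S/K) + (r - q + 0.5*sigma^2) * T) / (sigma * sqrt(T)) = 0.31571764
d2 = d1 - sigma * sqrt(T) = -0.10863481
exp(-rT) = 0.99104038; exp(-qT) = 1.00000000
P = K * exp(-rT) * N(-d2) - S_0 * exp(-qT) * N(-d1)
N(-d1) = 0.37610842; N(-d2) = 0.54325393
P = 22.5000 * 0.99104038 * 0.54325393 - 23.3000 * 1.00000000 * 0.37610842 = 3.3504

Answer: Price = 3.3504


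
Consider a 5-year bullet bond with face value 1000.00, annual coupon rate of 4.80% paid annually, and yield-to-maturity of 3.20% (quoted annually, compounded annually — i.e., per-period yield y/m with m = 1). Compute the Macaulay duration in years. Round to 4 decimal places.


Coupon per period c = face * coupon_rate / m = 48.000000
Periods per year m = 1; per-period yield y/m = 0.032000
Number of cashflows N = 5
Cashflows (t years, CF_t, discount factor 1/(1+y/m)^(m*t), PV):
  t = 1.0000: CF_t = 48.000000, DF = 0.968992, PV = 46.511628
  t = 2.0000: CF_t = 48.000000, DF = 0.938946, PV = 45.069407
  t = 3.0000: CF_t = 48.000000, DF = 0.909831, PV = 43.671906
  t = 4.0000: CF_t = 48.000000, DF = 0.881620, PV = 42.317738
  t = 5.0000: CF_t = 1048.000000, DF = 0.854283, PV = 895.288067
Price P = sum_t PV_t = 1072.858746
Macaulay numerator sum_t t * PV_t:
  t * PV_t at t = 1.0000: 46.511628
  t * PV_t at t = 2.0000: 90.138814
  t * PV_t at t = 3.0000: 131.015718
  t * PV_t at t = 4.0000: 169.270953
  t * PV_t at t = 5.0000: 4476.440337
Macaulay duration D = (sum_t t * PV_t) / P = 4913.377450 / 1072.858746 = 4.579706

Answer: Macaulay duration = 4.5797 years


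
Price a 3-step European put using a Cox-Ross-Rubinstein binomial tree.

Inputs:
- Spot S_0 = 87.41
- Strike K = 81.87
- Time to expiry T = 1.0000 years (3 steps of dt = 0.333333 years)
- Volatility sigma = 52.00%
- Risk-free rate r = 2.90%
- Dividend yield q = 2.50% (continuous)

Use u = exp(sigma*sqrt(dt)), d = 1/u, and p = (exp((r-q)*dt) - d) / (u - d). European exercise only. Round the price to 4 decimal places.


Answer: Price = V(0,0) = 15.4340

Derivation:
dt = T/N = 0.333333
u = exp(sigma*sqrt(dt)) = 1.350159; d = 1/u = 0.740654
p = (exp((r-q)*dt) - d) / (u - d) = 0.427692
Discount per step: exp(-r*dt) = 0.990380
Stock lattice S(k, i) with i counting down-moves:
  k=0: S(0,0) = 87.4100
  k=1: S(1,0) = 118.0174; S(1,1) = 64.7405
  k=2: S(2,0) = 159.3422; S(2,1) = 87.4100; S(2,2) = 47.9503
  k=3: S(3,0) = 215.1372; S(3,1) = 118.0174; S(3,2) = 64.7405; S(3,3) = 35.5146
Terminal payoffs V(N, i) = max(K - S_T, 0):
  V(3,0) = 0.000000; V(3,1) = 0.000000; V(3,2) = 17.129462; V(3,3) = 46.355422
Backward induction: V(k, i) = exp(-r*dt) * [p * V(k+1, i) + (1-p) * V(k+1, i+1)].
  V(2,0) = exp(-r*dt) * [p*0.000000 + (1-p)*0.000000] = 0.000000
  V(2,1) = exp(-r*dt) * [p*0.000000 + (1-p)*17.129462] = 9.709016
  V(2,2) = exp(-r*dt) * [p*17.129462 + (1-p)*46.355422] = 33.530011
  V(1,0) = exp(-r*dt) * [p*0.000000 + (1-p)*9.709016] = 5.503091
  V(1,1) = exp(-r*dt) * [p*9.709016 + (1-p)*33.530011] = 23.117405
  V(0,0) = exp(-r*dt) * [p*5.503091 + (1-p)*23.117405] = 15.433982


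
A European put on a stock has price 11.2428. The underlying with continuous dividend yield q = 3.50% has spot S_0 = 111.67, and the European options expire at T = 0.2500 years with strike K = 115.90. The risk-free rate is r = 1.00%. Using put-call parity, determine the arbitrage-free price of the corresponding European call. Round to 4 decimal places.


Answer: Call price = 6.3293

Derivation:
Put-call parity: C - P = S_0 * exp(-qT) - K * exp(-rT).
S_0 * exp(-qT) = 111.6700 * 0.99128817 = 110.69714993
K * exp(-rT) = 115.9000 * 0.99750312 = 115.61061189
C = P + S*exp(-qT) - K*exp(-rT)
C = 11.2428 + 110.69714993 - 115.61061189 = 6.3293


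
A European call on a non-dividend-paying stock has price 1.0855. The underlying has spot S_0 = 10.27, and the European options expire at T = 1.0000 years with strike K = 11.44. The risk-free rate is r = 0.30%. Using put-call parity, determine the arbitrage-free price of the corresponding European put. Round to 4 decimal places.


Put-call parity: C - P = S_0 * exp(-qT) - K * exp(-rT).
S_0 * exp(-qT) = 10.2700 * 1.00000000 = 10.27000000
K * exp(-rT) = 11.4400 * 0.99700450 = 11.40573143
P = C - S*exp(-qT) + K*exp(-rT)
P = 1.0855 - 10.27000000 + 11.40573143 = 2.2212

Answer: Put price = 2.2212


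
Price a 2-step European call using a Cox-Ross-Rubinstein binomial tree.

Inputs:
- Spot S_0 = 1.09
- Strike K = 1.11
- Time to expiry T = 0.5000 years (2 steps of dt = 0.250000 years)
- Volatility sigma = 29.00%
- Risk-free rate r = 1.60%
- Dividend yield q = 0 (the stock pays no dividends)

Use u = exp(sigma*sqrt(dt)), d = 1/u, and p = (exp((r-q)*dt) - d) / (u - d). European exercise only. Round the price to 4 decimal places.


dt = T/N = 0.250000
u = exp(sigma*sqrt(dt)) = 1.156040; d = 1/u = 0.865022
p = (exp((r-q)*dt) - d) / (u - d) = 0.477586
Discount per step: exp(-r*dt) = 0.996008
Stock lattice S(k, i) with i counting down-moves:
  k=0: S(0,0) = 1.0900
  k=1: S(1,0) = 1.2601; S(1,1) = 0.9429
  k=2: S(2,0) = 1.4567; S(2,1) = 1.0900; S(2,2) = 0.8156
Terminal payoffs V(N, i) = max(S_T - K, 0):
  V(2,0) = 0.346706; V(2,1) = 0.000000; V(2,2) = 0.000000
Backward induction: V(k, i) = exp(-r*dt) * [p * V(k+1, i) + (1-p) * V(k+1, i+1)].
  V(1,0) = exp(-r*dt) * [p*0.346706 + (1-p)*0.000000] = 0.164921
  V(1,1) = exp(-r*dt) * [p*0.000000 + (1-p)*0.000000] = 0.000000
  V(0,0) = exp(-r*dt) * [p*0.164921 + (1-p)*0.000000] = 0.078449

Answer: Price = V(0,0) = 0.0784


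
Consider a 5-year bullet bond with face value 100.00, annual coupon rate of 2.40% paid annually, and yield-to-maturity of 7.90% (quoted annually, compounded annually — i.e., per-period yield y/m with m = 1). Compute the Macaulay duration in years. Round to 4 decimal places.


Answer: Macaulay duration = 4.7349 years

Derivation:
Coupon per period c = face * coupon_rate / m = 2.400000
Periods per year m = 1; per-period yield y/m = 0.079000
Number of cashflows N = 5
Cashflows (t years, CF_t, discount factor 1/(1+y/m)^(m*t), PV):
  t = 1.0000: CF_t = 2.400000, DF = 0.926784, PV = 2.224282
  t = 2.0000: CF_t = 2.400000, DF = 0.858929, PV = 2.061429
  t = 3.0000: CF_t = 2.400000, DF = 0.796041, PV = 1.910499
  t = 4.0000: CF_t = 2.400000, DF = 0.737758, PV = 1.770620
  t = 5.0000: CF_t = 102.400000, DF = 0.683743, PV = 70.015264
Price P = sum_t PV_t = 77.982095
Macaulay numerator sum_t t * PV_t:
  t * PV_t at t = 1.0000: 2.224282
  t * PV_t at t = 2.0000: 4.122858
  t * PV_t at t = 3.0000: 5.731498
  t * PV_t at t = 4.0000: 7.082482
  t * PV_t at t = 5.0000: 350.076322
Macaulay duration D = (sum_t t * PV_t) / P = 369.237441 / 77.982095 = 4.734900


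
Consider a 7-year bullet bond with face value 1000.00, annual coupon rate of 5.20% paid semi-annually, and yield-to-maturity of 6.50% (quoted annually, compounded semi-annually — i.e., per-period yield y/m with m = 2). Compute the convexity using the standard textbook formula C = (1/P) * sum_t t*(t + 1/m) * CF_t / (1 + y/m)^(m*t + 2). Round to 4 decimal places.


Coupon per period c = face * coupon_rate / m = 26.000000
Periods per year m = 2; per-period yield y/m = 0.032500
Number of cashflows N = 14
Cashflows (t years, CF_t, discount factor 1/(1+y/m)^(m*t), PV):
  t = 0.5000: CF_t = 26.000000, DF = 0.968523, PV = 25.181598
  t = 1.0000: CF_t = 26.000000, DF = 0.938037, PV = 24.388957
  t = 1.5000: CF_t = 26.000000, DF = 0.908510, PV = 23.621266
  t = 2.0000: CF_t = 26.000000, DF = 0.879913, PV = 22.877739
  t = 2.5000: CF_t = 26.000000, DF = 0.852216, PV = 22.157617
  t = 3.0000: CF_t = 26.000000, DF = 0.825391, PV = 21.460162
  t = 3.5000: CF_t = 26.000000, DF = 0.799410, PV = 20.784660
  t = 4.0000: CF_t = 26.000000, DF = 0.774247, PV = 20.130421
  t = 4.5000: CF_t = 26.000000, DF = 0.749876, PV = 19.496776
  t = 5.0000: CF_t = 26.000000, DF = 0.726272, PV = 18.883076
  t = 5.5000: CF_t = 26.000000, DF = 0.703411, PV = 18.288694
  t = 6.0000: CF_t = 26.000000, DF = 0.681270, PV = 17.713020
  t = 6.5000: CF_t = 26.000000, DF = 0.659826, PV = 17.155468
  t = 7.0000: CF_t = 1026.000000, DF = 0.639056, PV = 655.671816
Price P = sum_t PV_t = 927.811270
Convexity numerator sum_t t*(t + 1/m) * CF_t / (1+y/m)^(m*t + 2):
  t = 0.5000: term = 11.810633
  t = 1.0000: term = 34.316609
  t = 1.5000: term = 66.472850
  t = 2.0000: term = 107.300808
  t = 2.5000: term = 155.884950
  t = 3.0000: term = 211.369424
  t = 3.5000: term = 272.954866
  t = 4.0000: term = 339.895371
  t = 4.5000: term = 411.495606
  t = 5.0000: term = 487.108062
  t = 5.5000: term = 566.130436
  t = 6.0000: term = 648.003140
  t = 6.5000: term = 732.206938
  t = 7.0000: term = 32289.825568
Convexity = (1/P) * sum = 36334.775261 / 927.811270 = 39.161817

Answer: Convexity = 39.1618


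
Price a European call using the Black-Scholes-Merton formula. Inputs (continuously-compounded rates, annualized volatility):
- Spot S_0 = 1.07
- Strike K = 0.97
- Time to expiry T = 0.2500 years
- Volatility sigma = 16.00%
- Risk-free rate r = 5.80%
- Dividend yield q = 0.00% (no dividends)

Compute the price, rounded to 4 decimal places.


d1 = (ln(S/K) + (r - q + 0.5*sigma^2) * T) / (sigma * sqrt(T)) = 1.44772320
d2 = d1 - sigma * sqrt(T) = 1.36772320
exp(-rT) = 0.98560462; exp(-qT) = 1.00000000
C = S_0 * exp(-qT) * N(d1) - K * exp(-rT) * N(d2)
N(d1) = 0.92615276; N(d2) = 0.91430063
C = 1.0700 * 1.00000000 * 0.92615276 - 0.9700 * 0.98560462 * 0.91430063 = 0.1169

Answer: Price = 0.1169


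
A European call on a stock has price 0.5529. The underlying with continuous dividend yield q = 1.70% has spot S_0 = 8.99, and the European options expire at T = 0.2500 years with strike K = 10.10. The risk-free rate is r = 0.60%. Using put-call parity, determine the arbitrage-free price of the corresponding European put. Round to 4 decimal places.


Put-call parity: C - P = S_0 * exp(-qT) - K * exp(-rT).
S_0 * exp(-qT) = 8.9900 * 0.99575902 = 8.95187358
K * exp(-rT) = 10.1000 * 0.99850112 = 10.08486136
P = C - S*exp(-qT) + K*exp(-rT)
P = 0.5529 - 8.95187358 + 10.08486136 = 1.6859

Answer: Put price = 1.6859


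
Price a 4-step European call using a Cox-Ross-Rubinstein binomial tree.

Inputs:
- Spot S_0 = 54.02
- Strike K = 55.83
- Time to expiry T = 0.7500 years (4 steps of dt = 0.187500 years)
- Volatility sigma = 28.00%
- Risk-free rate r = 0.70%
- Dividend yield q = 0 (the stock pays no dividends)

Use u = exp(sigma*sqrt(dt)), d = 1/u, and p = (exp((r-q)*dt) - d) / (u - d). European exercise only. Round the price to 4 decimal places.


dt = T/N = 0.187500
u = exp(sigma*sqrt(dt)) = 1.128900; d = 1/u = 0.885818
p = (exp((r-q)*dt) - d) / (u - d) = 0.475129
Discount per step: exp(-r*dt) = 0.998688
Stock lattice S(k, i) with i counting down-moves:
  k=0: S(0,0) = 54.0200
  k=1: S(1,0) = 60.9832; S(1,1) = 47.8519
  k=2: S(2,0) = 68.8439; S(2,1) = 54.0200; S(2,2) = 42.3881
  k=3: S(3,0) = 77.7179; S(3,1) = 60.9832; S(3,2) = 47.8519; S(3,3) = 37.5481
  k=4: S(4,0) = 87.7357; S(4,1) = 68.8439; S(4,2) = 54.0200; S(4,3) = 42.3881; S(4,4) = 33.2608
Terminal payoffs V(N, i) = max(S_T - K, 0):
  V(4,0) = 31.905673; V(4,1) = 13.013889; V(4,2) = 0.000000; V(4,3) = 0.000000; V(4,4) = 0.000000
Backward induction: V(k, i) = exp(-r*dt) * [p * V(k+1, i) + (1-p) * V(k+1, i+1)].
  V(3,0) = exp(-r*dt) * [p*31.905673 + (1-p)*13.013889] = 21.961083
  V(3,1) = exp(-r*dt) * [p*13.013889 + (1-p)*0.000000] = 6.175168
  V(3,2) = exp(-r*dt) * [p*0.000000 + (1-p)*0.000000] = 0.000000
  V(3,3) = exp(-r*dt) * [p*0.000000 + (1-p)*0.000000] = 0.000000
  V(2,0) = exp(-r*dt) * [p*21.961083 + (1-p)*6.175168] = 13.657579
  V(2,1) = exp(-r*dt) * [p*6.175168 + (1-p)*0.000000] = 2.930154
  V(2,2) = exp(-r*dt) * [p*0.000000 + (1-p)*0.000000] = 0.000000
  V(1,0) = exp(-r*dt) * [p*13.657579 + (1-p)*2.930154] = 8.016538
  V(1,1) = exp(-r*dt) * [p*2.930154 + (1-p)*0.000000] = 1.390375
  V(0,0) = exp(-r*dt) * [p*8.016538 + (1-p)*1.390375] = 4.532705

Answer: Price = V(0,0) = 4.5327


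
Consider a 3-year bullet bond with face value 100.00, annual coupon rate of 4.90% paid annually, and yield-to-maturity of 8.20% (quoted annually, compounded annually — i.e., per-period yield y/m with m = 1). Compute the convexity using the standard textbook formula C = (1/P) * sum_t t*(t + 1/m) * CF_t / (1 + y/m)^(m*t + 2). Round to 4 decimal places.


Answer: Convexity = 9.5931

Derivation:
Coupon per period c = face * coupon_rate / m = 4.900000
Periods per year m = 1; per-period yield y/m = 0.082000
Number of cashflows N = 3
Cashflows (t years, CF_t, discount factor 1/(1+y/m)^(m*t), PV):
  t = 1.0000: CF_t = 4.900000, DF = 0.924214, PV = 4.528651
  t = 2.0000: CF_t = 4.900000, DF = 0.854172, PV = 4.185444
  t = 3.0000: CF_t = 104.900000, DF = 0.789438, PV = 82.812082
Price P = sum_t PV_t = 91.526177
Convexity numerator sum_t t*(t + 1/m) * CF_t / (1+y/m)^(m*t + 2):
  t = 1.0000: term = 7.736496
  t = 2.0000: term = 21.450543
  t = 3.0000: term = 848.829433
Convexity = (1/P) * sum = 878.016472 / 91.526177 = 9.593064


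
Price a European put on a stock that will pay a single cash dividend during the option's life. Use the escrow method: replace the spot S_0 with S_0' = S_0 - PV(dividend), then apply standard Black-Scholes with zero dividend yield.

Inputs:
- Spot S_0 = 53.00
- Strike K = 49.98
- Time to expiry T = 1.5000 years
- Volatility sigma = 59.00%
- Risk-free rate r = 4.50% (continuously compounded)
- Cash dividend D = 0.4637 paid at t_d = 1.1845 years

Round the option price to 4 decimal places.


Answer: Price = 11.2607

Derivation:
PV(D) = D * exp(-r * t_d) = 0.4637 * 0.94809317 = 0.43963080
S_0' = S_0 - PV(D) = 53.0000 - 0.43963080 = 52.56036920
d1 = (ln(S_0'/K) + (r + sigma^2/2)*T) / (sigma*sqrt(T)) = 0.52437690
d2 = d1 - sigma*sqrt(T) = -0.19822257
exp(-rT) = 0.93472772
N(-d1) = 0.30000821; N(-d2) = 0.57856454
P = K * exp(-rT) * N(-d2) - S_0' * N(-d1) = 49.9800 * 0.93472772 * 0.57856454 - 52.56036920 * 0.30000821 = 11.2607


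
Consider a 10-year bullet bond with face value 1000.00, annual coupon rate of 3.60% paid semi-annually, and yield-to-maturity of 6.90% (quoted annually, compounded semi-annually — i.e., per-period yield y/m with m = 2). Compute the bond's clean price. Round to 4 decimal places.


Answer: Price = 764.4308

Derivation:
Coupon per period c = face * coupon_rate / m = 18.000000
Periods per year m = 2; per-period yield y/m = 0.034500
Number of cashflows N = 20
Cashflows (t years, CF_t, discount factor 1/(1+y/m)^(m*t), PV):
  t = 0.5000: CF_t = 18.000000, DF = 0.966651, PV = 17.399710
  t = 1.0000: CF_t = 18.000000, DF = 0.934413, PV = 16.819439
  t = 1.5000: CF_t = 18.000000, DF = 0.903251, PV = 16.258520
  t = 2.0000: CF_t = 18.000000, DF = 0.873128, PV = 15.716308
  t = 2.5000: CF_t = 18.000000, DF = 0.844010, PV = 15.192178
  t = 3.0000: CF_t = 18.000000, DF = 0.815863, PV = 14.685527
  t = 3.5000: CF_t = 18.000000, DF = 0.788654, PV = 14.195773
  t = 4.0000: CF_t = 18.000000, DF = 0.762353, PV = 13.722352
  t = 4.5000: CF_t = 18.000000, DF = 0.736929, PV = 13.264719
  t = 5.0000: CF_t = 18.000000, DF = 0.712353, PV = 12.822348
  t = 5.5000: CF_t = 18.000000, DF = 0.688596, PV = 12.394730
  t = 6.0000: CF_t = 18.000000, DF = 0.665632, PV = 11.981372
  t = 6.5000: CF_t = 18.000000, DF = 0.643433, PV = 11.581800
  t = 7.0000: CF_t = 18.000000, DF = 0.621975, PV = 11.195554
  t = 7.5000: CF_t = 18.000000, DF = 0.601233, PV = 10.822188
  t = 8.0000: CF_t = 18.000000, DF = 0.581182, PV = 10.461274
  t = 8.5000: CF_t = 18.000000, DF = 0.561800, PV = 10.112397
  t = 9.0000: CF_t = 18.000000, DF = 0.543064, PV = 9.775154
  t = 9.5000: CF_t = 18.000000, DF = 0.524953, PV = 9.449158
  t = 10.0000: CF_t = 1018.000000, DF = 0.507446, PV = 516.580345
Price P = sum_t PV_t = 764.430845


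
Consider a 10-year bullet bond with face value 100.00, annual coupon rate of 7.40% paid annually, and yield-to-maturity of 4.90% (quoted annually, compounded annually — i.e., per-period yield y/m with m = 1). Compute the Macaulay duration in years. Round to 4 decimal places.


Coupon per period c = face * coupon_rate / m = 7.400000
Periods per year m = 1; per-period yield y/m = 0.049000
Number of cashflows N = 10
Cashflows (t years, CF_t, discount factor 1/(1+y/m)^(m*t), PV):
  t = 1.0000: CF_t = 7.400000, DF = 0.953289, PV = 7.054337
  t = 2.0000: CF_t = 7.400000, DF = 0.908760, PV = 6.724821
  t = 3.0000: CF_t = 7.400000, DF = 0.866310, PV = 6.410697
  t = 4.0000: CF_t = 7.400000, DF = 0.825844, PV = 6.111246
  t = 5.0000: CF_t = 7.400000, DF = 0.787268, PV = 5.825783
  t = 6.0000: CF_t = 7.400000, DF = 0.750494, PV = 5.553654
  t = 7.0000: CF_t = 7.400000, DF = 0.715437, PV = 5.294236
  t = 8.0000: CF_t = 7.400000, DF = 0.682018, PV = 5.046936
  t = 9.0000: CF_t = 7.400000, DF = 0.650161, PV = 4.811188
  t = 10.0000: CF_t = 107.400000, DF = 0.619791, PV = 66.565531
Price P = sum_t PV_t = 119.398429
Macaulay numerator sum_t t * PV_t:
  t * PV_t at t = 1.0000: 7.054337
  t * PV_t at t = 2.0000: 13.449642
  t * PV_t at t = 3.0000: 19.232091
  t * PV_t at t = 4.0000: 24.444984
  t * PV_t at t = 5.0000: 29.128913
  t * PV_t at t = 6.0000: 33.321922
  t * PV_t at t = 7.0000: 37.059652
  t * PV_t at t = 8.0000: 40.375490
  t * PV_t at t = 9.0000: 43.300692
  t * PV_t at t = 10.0000: 665.655308
Macaulay duration D = (sum_t t * PV_t) / P = 913.023032 / 119.398429 = 7.646860

Answer: Macaulay duration = 7.6469 years


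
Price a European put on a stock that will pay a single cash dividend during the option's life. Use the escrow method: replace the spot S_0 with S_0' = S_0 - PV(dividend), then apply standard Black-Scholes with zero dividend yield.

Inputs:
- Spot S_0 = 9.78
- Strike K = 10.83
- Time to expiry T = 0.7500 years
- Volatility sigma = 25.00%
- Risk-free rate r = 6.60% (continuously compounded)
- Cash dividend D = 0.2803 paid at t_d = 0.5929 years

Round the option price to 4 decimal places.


PV(D) = D * exp(-r * t_d) = 0.2803 * 0.96162434 = 0.26954330
S_0' = S_0 - PV(D) = 9.7800 - 0.26954330 = 9.51045670
d1 = (ln(S_0'/K) + (r + sigma^2/2)*T) / (sigma*sqrt(T)) = -0.26322860
d2 = d1 - sigma*sqrt(T) = -0.47973495
exp(-rT) = 0.95170516
N(-d1) = 0.60381280; N(-d2) = 0.68429206
P = K * exp(-rT) * N(-d2) - S_0' * N(-d1) = 10.8300 * 0.95170516 * 0.68429206 - 9.51045670 * 0.60381280 = 1.3104

Answer: Price = 1.3104


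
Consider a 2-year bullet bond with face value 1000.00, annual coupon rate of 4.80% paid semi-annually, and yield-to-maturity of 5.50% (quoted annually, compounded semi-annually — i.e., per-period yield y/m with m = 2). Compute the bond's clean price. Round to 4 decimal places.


Coupon per period c = face * coupon_rate / m = 24.000000
Periods per year m = 2; per-period yield y/m = 0.027500
Number of cashflows N = 4
Cashflows (t years, CF_t, discount factor 1/(1+y/m)^(m*t), PV):
  t = 0.5000: CF_t = 24.000000, DF = 0.973236, PV = 23.357664
  t = 1.0000: CF_t = 24.000000, DF = 0.947188, PV = 22.732520
  t = 1.5000: CF_t = 24.000000, DF = 0.921838, PV = 22.124107
  t = 2.0000: CF_t = 1024.000000, DF = 0.897166, PV = 918.697711
Price P = sum_t PV_t = 986.912002

Answer: Price = 986.9120


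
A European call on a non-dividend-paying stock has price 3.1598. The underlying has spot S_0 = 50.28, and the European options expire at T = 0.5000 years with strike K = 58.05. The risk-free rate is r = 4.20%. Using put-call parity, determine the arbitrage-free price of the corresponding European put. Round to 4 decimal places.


Answer: Put price = 9.7235

Derivation:
Put-call parity: C - P = S_0 * exp(-qT) - K * exp(-rT).
S_0 * exp(-qT) = 50.2800 * 1.00000000 = 50.28000000
K * exp(-rT) = 58.0500 * 0.97921896 = 56.84366089
P = C - S*exp(-qT) + K*exp(-rT)
P = 3.1598 - 50.28000000 + 56.84366089 = 9.7235


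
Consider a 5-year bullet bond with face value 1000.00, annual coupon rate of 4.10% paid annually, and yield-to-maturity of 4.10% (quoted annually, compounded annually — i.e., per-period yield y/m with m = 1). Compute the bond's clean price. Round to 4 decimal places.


Coupon per period c = face * coupon_rate / m = 41.000000
Periods per year m = 1; per-period yield y/m = 0.041000
Number of cashflows N = 5
Cashflows (t years, CF_t, discount factor 1/(1+y/m)^(m*t), PV):
  t = 1.0000: CF_t = 41.000000, DF = 0.960615, PV = 39.385207
  t = 2.0000: CF_t = 41.000000, DF = 0.922781, PV = 37.834012
  t = 3.0000: CF_t = 41.000000, DF = 0.886437, PV = 36.343912
  t = 4.0000: CF_t = 41.000000, DF = 0.851524, PV = 34.912499
  t = 5.0000: CF_t = 1041.000000, DF = 0.817987, PV = 851.524371
Price P = sum_t PV_t = 1000.000000

Answer: Price = 1000.0000


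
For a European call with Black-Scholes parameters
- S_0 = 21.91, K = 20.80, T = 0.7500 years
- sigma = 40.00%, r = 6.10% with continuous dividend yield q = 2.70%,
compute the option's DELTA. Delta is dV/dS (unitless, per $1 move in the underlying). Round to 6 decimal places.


d1 = 0.3968999244; d2 = 0.0504897628
phi(d1) = 0.3687253179; exp(-qT) = 0.9799536543; exp(-rT) = 0.9552807525
N(d1) = 0.6542793700
Delta = exp(-qT) * N(d1) = 0.9799536543 * 0.6542793700 = 0.641163

Answer: Delta = 0.641163


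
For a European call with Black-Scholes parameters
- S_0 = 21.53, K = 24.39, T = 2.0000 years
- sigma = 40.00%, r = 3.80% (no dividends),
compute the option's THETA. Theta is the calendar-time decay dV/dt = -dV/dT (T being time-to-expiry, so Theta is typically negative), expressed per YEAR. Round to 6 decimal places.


Answer: Theta = -1.497288

Derivation:
d1 = 0.1967066752; d2 = -0.3689787498
phi(d1) = 0.3912982229; exp(-qT) = 1.0000000000; exp(-rT) = 0.9268162066
Theta = -S*exp(-qT)*phi(d1)*sigma/(2*sqrt(T)) - r*K*exp(-rT)*N(d2) + q*S*exp(-qT)*N(d1)
N(d1) = 0.5779714569; N(d2) = 0.3560717821; sqrt(T) = 1.4142135624
Term 1 = -21.5300 * 1.0000000000 * 0.3912982229 * 0.4000 / (2 * 1.4142135624) = -1.1914255333
Term 2 = -0.0380 * 24.3900 * 0.9268162066 * 0.3560717821 = -0.3058627398
Term 3 = 0 (no dividend yield, q = 0)
Theta = -1.1914255333 + (-0.3058627398) + (0.0000000000) = -1.497288


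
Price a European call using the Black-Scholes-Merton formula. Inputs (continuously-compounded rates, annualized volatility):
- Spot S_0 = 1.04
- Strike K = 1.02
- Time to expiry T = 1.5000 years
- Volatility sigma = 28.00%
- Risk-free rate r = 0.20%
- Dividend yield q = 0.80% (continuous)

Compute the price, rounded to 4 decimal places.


d1 = (ln(S/K) + (r - q + 0.5*sigma^2) * T) / (sigma * sqrt(T)) = 0.20184404
d2 = d1 - sigma * sqrt(T) = -0.14108453
exp(-rT) = 0.99700450; exp(-qT) = 0.98807171
C = S_0 * exp(-qT) * N(d1) - K * exp(-rT) * N(d2)
N(d1) = 0.57998067; N(d2) = 0.44390158
C = 1.0400 * 0.98807171 * 0.57998067 - 1.0200 * 0.99700450 * 0.44390158 = 0.1446

Answer: Price = 0.1446


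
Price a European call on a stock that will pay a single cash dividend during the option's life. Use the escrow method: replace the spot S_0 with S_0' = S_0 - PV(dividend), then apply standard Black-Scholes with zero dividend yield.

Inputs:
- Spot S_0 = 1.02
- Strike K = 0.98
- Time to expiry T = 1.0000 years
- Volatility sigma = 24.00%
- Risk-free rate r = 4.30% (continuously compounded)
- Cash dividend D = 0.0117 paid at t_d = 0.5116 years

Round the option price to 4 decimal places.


PV(D) = D * exp(-r * t_d) = 0.0117 * 0.97824141 = 0.01144542
S_0' = S_0 - PV(D) = 1.0200 - 0.01144542 = 1.00855458
d1 = (ln(S_0'/K) + (r + sigma^2/2)*T) / (sigma*sqrt(T)) = 0.41883708
d2 = d1 - sigma*sqrt(T) = 0.17883708
exp(-rT) = 0.95791139
N(d1) = 0.66233240; N(d2) = 0.57096719
C = S_0' * N(d1) - K * exp(-rT) * N(d2) = 1.00855458 * 0.66233240 - 0.9800 * 0.95791139 * 0.57096719 = 0.1320

Answer: Price = 0.1320


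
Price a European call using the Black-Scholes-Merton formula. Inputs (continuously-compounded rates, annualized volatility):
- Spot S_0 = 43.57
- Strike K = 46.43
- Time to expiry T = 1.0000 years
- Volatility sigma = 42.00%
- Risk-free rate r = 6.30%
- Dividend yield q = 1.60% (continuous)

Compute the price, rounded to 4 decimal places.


d1 = (ln(S/K) + (r - q + 0.5*sigma^2) * T) / (sigma * sqrt(T)) = 0.17053104
d2 = d1 - sigma * sqrt(T) = -0.24946896
exp(-rT) = 0.93894347; exp(-qT) = 0.98412732
C = S_0 * exp(-qT) * N(d1) - K * exp(-rT) * N(d2)
N(d1) = 0.56770374; N(d2) = 0.40149903
C = 43.5700 * 0.98412732 * 0.56770374 - 46.4300 * 0.93894347 * 0.40149903 = 6.8388

Answer: Price = 6.8388


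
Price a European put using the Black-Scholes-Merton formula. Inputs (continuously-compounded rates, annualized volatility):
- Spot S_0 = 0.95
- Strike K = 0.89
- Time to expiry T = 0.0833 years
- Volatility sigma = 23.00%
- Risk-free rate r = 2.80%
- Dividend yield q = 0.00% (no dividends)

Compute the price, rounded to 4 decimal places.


Answer: Price = 0.0049

Derivation:
d1 = (ln(S/K) + (r - q + 0.5*sigma^2) * T) / (sigma * sqrt(T)) = 1.05113143
d2 = d1 - sigma * sqrt(T) = 0.98474942
exp(-rT) = 0.99767032; exp(-qT) = 1.00000000
P = K * exp(-rT) * N(-d2) - S_0 * exp(-qT) * N(-d1)
N(-d1) = 0.14659912; N(-d2) = 0.16237358
P = 0.8900 * 0.99767032 * 0.16237358 - 0.9500 * 1.00000000 * 0.14659912 = 0.0049


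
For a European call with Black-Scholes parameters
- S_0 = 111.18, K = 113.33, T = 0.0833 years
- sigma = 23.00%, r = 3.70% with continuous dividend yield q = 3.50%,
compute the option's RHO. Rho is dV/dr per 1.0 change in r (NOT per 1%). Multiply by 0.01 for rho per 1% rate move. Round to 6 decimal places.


Answer: Rho = 3.527200

Derivation:
d1 = -0.2528324256; d2 = -0.3192144262
phi(d1) = 0.3863928616; exp(-qT) = 0.9970887459; exp(-rT) = 0.9969226448
N(d2) = 0.3747819591
Rho = K*T*exp(-rT)*N(d2) = 113.3300 * 0.0833 * 0.9969226448 * 0.3747819591 = 3.527200


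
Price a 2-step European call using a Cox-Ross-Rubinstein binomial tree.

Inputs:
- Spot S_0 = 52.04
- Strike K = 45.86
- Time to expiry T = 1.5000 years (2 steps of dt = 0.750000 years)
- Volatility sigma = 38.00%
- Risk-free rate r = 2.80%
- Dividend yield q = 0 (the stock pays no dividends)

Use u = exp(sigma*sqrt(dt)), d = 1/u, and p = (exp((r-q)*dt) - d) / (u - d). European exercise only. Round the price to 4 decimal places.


Answer: Price = V(0,0) = 13.5498

Derivation:
dt = T/N = 0.750000
u = exp(sigma*sqrt(dt)) = 1.389702; d = 1/u = 0.719579
p = (exp((r-q)*dt) - d) / (u - d) = 0.450131
Discount per step: exp(-r*dt) = 0.979219
Stock lattice S(k, i) with i counting down-moves:
  k=0: S(0,0) = 52.0400
  k=1: S(1,0) = 72.3201; S(1,1) = 37.4469
  k=2: S(2,0) = 100.5034; S(2,1) = 52.0400; S(2,2) = 26.9460
Terminal payoffs V(N, i) = max(S_T - K, 0):
  V(2,0) = 54.643440; V(2,1) = 6.180000; V(2,2) = 0.000000
Backward induction: V(k, i) = exp(-r*dt) * [p * V(k+1, i) + (1-p) * V(k+1, i+1)].
  V(1,0) = exp(-r*dt) * [p*54.643440 + (1-p)*6.180000] = 27.413133
  V(1,1) = exp(-r*dt) * [p*6.180000 + (1-p)*0.000000] = 2.724001
  V(0,0) = exp(-r*dt) * [p*27.413133 + (1-p)*2.724001] = 13.549790


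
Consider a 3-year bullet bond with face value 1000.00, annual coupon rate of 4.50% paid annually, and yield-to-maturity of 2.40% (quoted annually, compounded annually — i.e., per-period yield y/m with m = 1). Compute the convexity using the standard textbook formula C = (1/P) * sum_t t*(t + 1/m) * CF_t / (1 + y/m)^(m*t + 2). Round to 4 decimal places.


Coupon per period c = face * coupon_rate / m = 45.000000
Periods per year m = 1; per-period yield y/m = 0.024000
Number of cashflows N = 3
Cashflows (t years, CF_t, discount factor 1/(1+y/m)^(m*t), PV):
  t = 1.0000: CF_t = 45.000000, DF = 0.976562, PV = 43.945312
  t = 2.0000: CF_t = 45.000000, DF = 0.953674, PV = 42.915344
  t = 3.0000: CF_t = 1045.000000, DF = 0.931323, PV = 973.232090
Price P = sum_t PV_t = 1060.092747
Convexity numerator sum_t t*(t + 1/m) * CF_t / (1+y/m)^(m*t + 2):
  t = 1.0000: term = 83.819032
  t = 2.0000: term = 245.563569
  t = 3.0000: term = 11137.757383
Convexity = (1/P) * sum = 11467.139984 / 1060.092747 = 10.817110

Answer: Convexity = 10.8171
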